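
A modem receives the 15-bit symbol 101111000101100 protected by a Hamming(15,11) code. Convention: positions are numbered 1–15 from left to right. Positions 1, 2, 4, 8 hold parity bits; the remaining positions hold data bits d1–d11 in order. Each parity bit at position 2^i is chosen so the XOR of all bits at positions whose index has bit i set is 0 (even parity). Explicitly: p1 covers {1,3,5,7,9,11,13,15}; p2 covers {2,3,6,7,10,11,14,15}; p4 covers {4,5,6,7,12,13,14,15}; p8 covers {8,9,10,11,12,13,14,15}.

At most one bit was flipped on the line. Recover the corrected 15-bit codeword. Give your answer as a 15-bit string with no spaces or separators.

101111000101110

s1 (pos 1,3,5,7,9,11,13,15): 1⊕1⊕1⊕0⊕0⊕0⊕1⊕0 = 0
s2 (pos 2,3,6,7,10,11,14,15): 0⊕1⊕1⊕0⊕1⊕0⊕0⊕0 = 1
s4 (pos 4,5,6,7,12,13,14,15): 1⊕1⊕1⊕0⊕1⊕1⊕0⊕0 = 1
s8 (pos 8,9,10,11,12,13,14,15): 0⊕0⊕1⊕0⊕1⊕1⊕0⊕0 = 1
Syndrome s8…s1 = 1110 → error at position 14.
Flip position 14: 101111000101100 → 101111000101110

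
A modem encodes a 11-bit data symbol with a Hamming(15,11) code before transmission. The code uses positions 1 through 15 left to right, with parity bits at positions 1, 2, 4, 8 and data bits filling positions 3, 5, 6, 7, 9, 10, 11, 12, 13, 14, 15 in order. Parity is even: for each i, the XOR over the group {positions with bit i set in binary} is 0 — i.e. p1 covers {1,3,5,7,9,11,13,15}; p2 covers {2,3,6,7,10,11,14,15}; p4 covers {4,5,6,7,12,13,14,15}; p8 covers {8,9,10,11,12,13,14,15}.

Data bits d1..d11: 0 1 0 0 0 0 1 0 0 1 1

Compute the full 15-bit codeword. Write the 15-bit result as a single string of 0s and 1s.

110110010010011

Place data at non-parity positions: p1 p2 0 p4 1 0 0 p8 0 0 1 0 0 1 1
p1 (pos 1,3,5,7,9,11,13,15): XOR of data positions = 0⊕1⊕0⊕0⊕1⊕0⊕1 = 1
p2 (pos 2,3,6,7,10,11,14,15): XOR of data positions = 0⊕0⊕0⊕0⊕1⊕1⊕1 = 1
p4 (pos 4,5,6,7,12,13,14,15): XOR of data positions = 1⊕0⊕0⊕0⊕0⊕1⊕1 = 1
p8 (pos 8,9,10,11,12,13,14,15): XOR of data positions = 0⊕0⊕1⊕0⊕0⊕1⊕1 = 1
Codeword: 110110010010011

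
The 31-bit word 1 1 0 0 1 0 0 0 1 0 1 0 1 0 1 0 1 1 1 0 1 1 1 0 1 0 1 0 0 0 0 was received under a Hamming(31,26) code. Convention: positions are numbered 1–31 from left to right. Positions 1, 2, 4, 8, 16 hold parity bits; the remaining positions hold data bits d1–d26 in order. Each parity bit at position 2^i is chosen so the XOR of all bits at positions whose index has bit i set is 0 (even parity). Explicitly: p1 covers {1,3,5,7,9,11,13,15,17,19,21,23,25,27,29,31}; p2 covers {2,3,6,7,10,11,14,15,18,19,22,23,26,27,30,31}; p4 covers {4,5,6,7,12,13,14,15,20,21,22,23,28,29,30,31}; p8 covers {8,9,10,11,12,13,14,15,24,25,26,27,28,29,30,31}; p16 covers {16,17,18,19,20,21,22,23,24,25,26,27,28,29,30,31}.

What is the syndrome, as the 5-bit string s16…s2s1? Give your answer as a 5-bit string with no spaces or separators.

00000

s1 (pos 1,3,5,7,9,11,13,15,17,19,21,23,25,27,29,31): 1⊕0⊕1⊕0⊕1⊕1⊕1⊕1⊕1⊕1⊕1⊕1⊕1⊕1⊕0⊕0 = 0
s2 (pos 2,3,6,7,10,11,14,15,18,19,22,23,26,27,30,31): 1⊕0⊕0⊕0⊕0⊕1⊕0⊕1⊕1⊕1⊕1⊕1⊕0⊕1⊕0⊕0 = 0
s4 (pos 4,5,6,7,12,13,14,15,20,21,22,23,28,29,30,31): 0⊕1⊕0⊕0⊕0⊕1⊕0⊕1⊕0⊕1⊕1⊕1⊕0⊕0⊕0⊕0 = 0
s8 (pos 8,9,10,11,12,13,14,15,24,25,26,27,28,29,30,31): 0⊕1⊕0⊕1⊕0⊕1⊕0⊕1⊕0⊕1⊕0⊕1⊕0⊕0⊕0⊕0 = 0
s16 (pos 16,17,18,19,20,21,22,23,24,25,26,27,28,29,30,31): 0⊕1⊕1⊕1⊕0⊕1⊕1⊕1⊕0⊕1⊕0⊕1⊕0⊕0⊕0⊕0 = 0
Syndrome s16…s1 = 00000 → no error.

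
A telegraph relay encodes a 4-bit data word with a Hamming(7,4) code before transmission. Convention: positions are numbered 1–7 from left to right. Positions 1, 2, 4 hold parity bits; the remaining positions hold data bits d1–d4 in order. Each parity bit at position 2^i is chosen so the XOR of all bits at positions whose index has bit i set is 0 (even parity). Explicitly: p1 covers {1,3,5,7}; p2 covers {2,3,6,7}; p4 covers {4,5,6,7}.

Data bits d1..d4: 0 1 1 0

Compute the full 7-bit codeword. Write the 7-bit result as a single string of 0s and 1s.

1100110

Place data at non-parity positions: p1 p2 0 p4 1 1 0
p1 (pos 1,3,5,7): XOR of data positions = 0⊕1⊕0 = 1
p2 (pos 2,3,6,7): XOR of data positions = 0⊕1⊕0 = 1
p4 (pos 4,5,6,7): XOR of data positions = 1⊕1⊕0 = 0
Codeword: 1100110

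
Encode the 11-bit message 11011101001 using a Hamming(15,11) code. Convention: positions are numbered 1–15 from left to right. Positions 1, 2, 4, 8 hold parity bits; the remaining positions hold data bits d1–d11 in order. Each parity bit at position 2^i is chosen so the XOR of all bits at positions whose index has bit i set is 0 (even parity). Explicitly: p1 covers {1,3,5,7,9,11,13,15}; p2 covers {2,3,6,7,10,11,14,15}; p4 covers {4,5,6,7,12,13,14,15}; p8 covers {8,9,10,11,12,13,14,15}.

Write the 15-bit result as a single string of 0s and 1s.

101010101101001

Place data at non-parity positions: p1 p2 1 p4 1 0 1 p8 1 1 0 1 0 0 1
p1 (pos 1,3,5,7,9,11,13,15): XOR of data positions = 1⊕1⊕1⊕1⊕0⊕0⊕1 = 1
p2 (pos 2,3,6,7,10,11,14,15): XOR of data positions = 1⊕0⊕1⊕1⊕0⊕0⊕1 = 0
p4 (pos 4,5,6,7,12,13,14,15): XOR of data positions = 1⊕0⊕1⊕1⊕0⊕0⊕1 = 0
p8 (pos 8,9,10,11,12,13,14,15): XOR of data positions = 1⊕1⊕0⊕1⊕0⊕0⊕1 = 0
Codeword: 101010101101001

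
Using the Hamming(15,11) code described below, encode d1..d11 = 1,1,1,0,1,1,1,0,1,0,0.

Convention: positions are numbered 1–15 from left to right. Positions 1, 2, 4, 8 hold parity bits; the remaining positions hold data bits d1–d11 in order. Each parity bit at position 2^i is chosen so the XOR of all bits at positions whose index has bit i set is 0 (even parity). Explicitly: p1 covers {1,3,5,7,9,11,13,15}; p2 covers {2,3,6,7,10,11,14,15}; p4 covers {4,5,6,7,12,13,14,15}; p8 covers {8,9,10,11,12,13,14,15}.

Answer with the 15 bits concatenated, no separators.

Place data at non-parity positions: p1 p2 1 p4 1 1 0 p8 1 1 1 0 1 0 0
p1 (pos 1,3,5,7,9,11,13,15): XOR of data positions = 1⊕1⊕0⊕1⊕1⊕1⊕0 = 1
p2 (pos 2,3,6,7,10,11,14,15): XOR of data positions = 1⊕1⊕0⊕1⊕1⊕0⊕0 = 0
p4 (pos 4,5,6,7,12,13,14,15): XOR of data positions = 1⊕1⊕0⊕0⊕1⊕0⊕0 = 1
p8 (pos 8,9,10,11,12,13,14,15): XOR of data positions = 1⊕1⊕1⊕0⊕1⊕0⊕0 = 0
Codeword: 101111001110100

101111001110100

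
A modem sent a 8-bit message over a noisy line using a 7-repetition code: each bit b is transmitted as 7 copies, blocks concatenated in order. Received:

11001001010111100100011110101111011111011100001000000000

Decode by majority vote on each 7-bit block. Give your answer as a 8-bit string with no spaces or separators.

01011100

Block 1 (1100100): 3 ones → 0
Block 2 (1010111): 5 ones → 1
Block 3 (1001000): 2 ones → 0
Block 4 (1111010): 5 ones → 1
Block 5 (1111011): 6 ones → 1
Block 6 (1110111): 6 ones → 1
Block 7 (0000100): 1 one → 0
Block 8 (0000000): 0 ones → 0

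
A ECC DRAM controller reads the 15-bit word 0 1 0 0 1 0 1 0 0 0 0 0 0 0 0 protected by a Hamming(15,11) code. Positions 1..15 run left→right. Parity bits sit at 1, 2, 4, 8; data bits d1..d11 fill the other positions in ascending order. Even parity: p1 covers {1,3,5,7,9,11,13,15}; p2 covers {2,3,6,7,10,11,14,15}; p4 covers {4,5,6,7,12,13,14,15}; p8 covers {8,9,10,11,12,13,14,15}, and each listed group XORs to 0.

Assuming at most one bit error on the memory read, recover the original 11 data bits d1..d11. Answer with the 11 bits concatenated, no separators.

01010000000

s1 (pos 1,3,5,7,9,11,13,15): 0⊕0⊕1⊕1⊕0⊕0⊕0⊕0 = 0
s2 (pos 2,3,6,7,10,11,14,15): 1⊕0⊕0⊕1⊕0⊕0⊕0⊕0 = 0
s4 (pos 4,5,6,7,12,13,14,15): 0⊕1⊕0⊕1⊕0⊕0⊕0⊕0 = 0
s8 (pos 8,9,10,11,12,13,14,15): 0⊕0⊕0⊕0⊕0⊕0⊕0⊕0 = 0
Syndrome s8…s1 = 0000 → no error.
Read data bits from positions 3,5,6,7,9,10,11,12,13,14,15: 01010000000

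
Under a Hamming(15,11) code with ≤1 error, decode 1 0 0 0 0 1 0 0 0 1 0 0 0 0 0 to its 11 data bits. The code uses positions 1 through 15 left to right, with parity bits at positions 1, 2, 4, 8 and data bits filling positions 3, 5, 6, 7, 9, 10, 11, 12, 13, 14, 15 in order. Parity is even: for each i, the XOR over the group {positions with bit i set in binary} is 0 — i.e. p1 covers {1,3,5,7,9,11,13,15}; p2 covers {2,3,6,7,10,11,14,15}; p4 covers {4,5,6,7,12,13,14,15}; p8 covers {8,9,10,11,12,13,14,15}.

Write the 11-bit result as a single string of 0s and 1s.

s1 (pos 1,3,5,7,9,11,13,15): 1⊕0⊕0⊕0⊕0⊕0⊕0⊕0 = 1
s2 (pos 2,3,6,7,10,11,14,15): 0⊕0⊕1⊕0⊕1⊕0⊕0⊕0 = 0
s4 (pos 4,5,6,7,12,13,14,15): 0⊕0⊕1⊕0⊕0⊕0⊕0⊕0 = 1
s8 (pos 8,9,10,11,12,13,14,15): 0⊕0⊕1⊕0⊕0⊕0⊕0⊕0 = 1
Syndrome s8…s1 = 1101 → error at position 13.
Flip position 13: 100001000100000 → 100001000100100
Read data bits from positions 3,5,6,7,9,10,11,12,13,14,15: 00100100100

00100100100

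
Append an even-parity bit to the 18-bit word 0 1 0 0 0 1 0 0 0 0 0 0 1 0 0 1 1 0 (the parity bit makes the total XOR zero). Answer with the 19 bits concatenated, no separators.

XOR of the 18 data bits: 0⊕1⊕0⊕0⊕0⊕1⊕0⊕0⊕0⊕0⊕0⊕0⊕1⊕0⊕0⊕1⊕1⊕0 = 1
Parity bit = 1 (so all 19 bits XOR to 0).

0100010000001001101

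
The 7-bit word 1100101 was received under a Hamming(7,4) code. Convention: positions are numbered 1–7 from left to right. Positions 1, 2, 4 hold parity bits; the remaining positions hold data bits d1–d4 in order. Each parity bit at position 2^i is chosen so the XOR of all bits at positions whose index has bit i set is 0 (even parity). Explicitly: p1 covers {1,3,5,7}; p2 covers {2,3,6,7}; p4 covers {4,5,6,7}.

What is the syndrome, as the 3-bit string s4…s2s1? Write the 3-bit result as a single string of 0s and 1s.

s1 (pos 1,3,5,7): 1⊕0⊕1⊕1 = 1
s2 (pos 2,3,6,7): 1⊕0⊕0⊕1 = 0
s4 (pos 4,5,6,7): 0⊕1⊕0⊕1 = 0
Syndrome s4…s1 = 001 → error at position 1.

001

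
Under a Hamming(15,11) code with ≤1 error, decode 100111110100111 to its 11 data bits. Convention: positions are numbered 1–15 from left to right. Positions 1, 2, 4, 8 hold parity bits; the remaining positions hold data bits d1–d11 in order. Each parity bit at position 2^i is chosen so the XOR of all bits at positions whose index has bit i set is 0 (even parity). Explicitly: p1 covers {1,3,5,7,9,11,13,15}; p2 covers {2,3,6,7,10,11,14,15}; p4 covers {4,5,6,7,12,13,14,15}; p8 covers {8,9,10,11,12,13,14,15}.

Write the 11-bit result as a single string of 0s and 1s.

s1 (pos 1,3,5,7,9,11,13,15): 1⊕0⊕1⊕1⊕0⊕0⊕1⊕1 = 1
s2 (pos 2,3,6,7,10,11,14,15): 0⊕0⊕1⊕1⊕1⊕0⊕1⊕1 = 1
s4 (pos 4,5,6,7,12,13,14,15): 1⊕1⊕1⊕1⊕0⊕1⊕1⊕1 = 1
s8 (pos 8,9,10,11,12,13,14,15): 1⊕0⊕1⊕0⊕0⊕1⊕1⊕1 = 1
Syndrome s8…s1 = 1111 → error at position 15.
Flip position 15: 100111110100111 → 100111110100110
Read data bits from positions 3,5,6,7,9,10,11,12,13,14,15: 01110100110

01110100110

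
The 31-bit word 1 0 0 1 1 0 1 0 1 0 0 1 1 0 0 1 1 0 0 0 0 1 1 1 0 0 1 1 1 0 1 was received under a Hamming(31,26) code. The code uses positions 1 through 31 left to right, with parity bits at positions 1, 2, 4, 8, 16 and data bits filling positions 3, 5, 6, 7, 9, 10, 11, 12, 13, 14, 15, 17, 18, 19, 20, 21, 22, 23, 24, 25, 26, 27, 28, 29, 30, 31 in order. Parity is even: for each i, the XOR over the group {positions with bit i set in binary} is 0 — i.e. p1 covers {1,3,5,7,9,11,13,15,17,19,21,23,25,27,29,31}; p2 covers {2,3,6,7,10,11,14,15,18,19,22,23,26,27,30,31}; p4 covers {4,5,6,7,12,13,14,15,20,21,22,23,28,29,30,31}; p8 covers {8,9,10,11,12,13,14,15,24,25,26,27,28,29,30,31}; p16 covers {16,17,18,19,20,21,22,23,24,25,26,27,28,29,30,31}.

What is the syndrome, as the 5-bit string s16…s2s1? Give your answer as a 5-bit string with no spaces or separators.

10010

s1 (pos 1,3,5,7,9,11,13,15,17,19,21,23,25,27,29,31): 1⊕0⊕1⊕1⊕1⊕0⊕1⊕0⊕1⊕0⊕0⊕1⊕0⊕1⊕1⊕1 = 0
s2 (pos 2,3,6,7,10,11,14,15,18,19,22,23,26,27,30,31): 0⊕0⊕0⊕1⊕0⊕0⊕0⊕0⊕0⊕0⊕1⊕1⊕0⊕1⊕0⊕1 = 1
s4 (pos 4,5,6,7,12,13,14,15,20,21,22,23,28,29,30,31): 1⊕1⊕0⊕1⊕1⊕1⊕0⊕0⊕0⊕0⊕1⊕1⊕1⊕1⊕0⊕1 = 0
s8 (pos 8,9,10,11,12,13,14,15,24,25,26,27,28,29,30,31): 0⊕1⊕0⊕0⊕1⊕1⊕0⊕0⊕1⊕0⊕0⊕1⊕1⊕1⊕0⊕1 = 0
s16 (pos 16,17,18,19,20,21,22,23,24,25,26,27,28,29,30,31): 1⊕1⊕0⊕0⊕0⊕0⊕1⊕1⊕1⊕0⊕0⊕1⊕1⊕1⊕0⊕1 = 1
Syndrome s16…s1 = 10010 → error at position 18.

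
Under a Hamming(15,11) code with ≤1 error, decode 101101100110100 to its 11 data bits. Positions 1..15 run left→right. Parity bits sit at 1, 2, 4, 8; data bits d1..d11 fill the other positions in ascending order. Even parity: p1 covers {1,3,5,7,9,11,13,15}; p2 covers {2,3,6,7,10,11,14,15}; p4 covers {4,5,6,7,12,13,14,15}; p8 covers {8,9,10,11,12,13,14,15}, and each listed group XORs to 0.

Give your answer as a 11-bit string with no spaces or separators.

s1 (pos 1,3,5,7,9,11,13,15): 1⊕1⊕0⊕1⊕0⊕1⊕1⊕0 = 1
s2 (pos 2,3,6,7,10,11,14,15): 0⊕1⊕1⊕1⊕1⊕1⊕0⊕0 = 1
s4 (pos 4,5,6,7,12,13,14,15): 1⊕0⊕1⊕1⊕0⊕1⊕0⊕0 = 0
s8 (pos 8,9,10,11,12,13,14,15): 0⊕0⊕1⊕1⊕0⊕1⊕0⊕0 = 1
Syndrome s8…s1 = 1011 → error at position 11.
Flip position 11: 101101100110100 → 101101100100100
Read data bits from positions 3,5,6,7,9,10,11,12,13,14,15: 10110100100

10110100100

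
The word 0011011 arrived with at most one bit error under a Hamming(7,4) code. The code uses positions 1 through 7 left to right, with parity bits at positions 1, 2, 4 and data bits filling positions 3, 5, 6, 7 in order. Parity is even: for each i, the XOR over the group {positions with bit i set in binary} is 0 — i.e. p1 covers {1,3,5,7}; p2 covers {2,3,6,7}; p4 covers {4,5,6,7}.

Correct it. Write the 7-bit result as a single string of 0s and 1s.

s1 (pos 1,3,5,7): 0⊕1⊕0⊕1 = 0
s2 (pos 2,3,6,7): 0⊕1⊕1⊕1 = 1
s4 (pos 4,5,6,7): 1⊕0⊕1⊕1 = 1
Syndrome s4…s1 = 110 → error at position 6.
Flip position 6: 0011011 → 0011001

0011001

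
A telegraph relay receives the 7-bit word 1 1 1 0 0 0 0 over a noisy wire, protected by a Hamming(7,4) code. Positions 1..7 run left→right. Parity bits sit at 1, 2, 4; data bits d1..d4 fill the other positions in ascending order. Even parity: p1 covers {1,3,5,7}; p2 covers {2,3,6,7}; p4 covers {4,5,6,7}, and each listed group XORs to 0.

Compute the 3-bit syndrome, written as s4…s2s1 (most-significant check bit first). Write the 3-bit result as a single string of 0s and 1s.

s1 (pos 1,3,5,7): 1⊕1⊕0⊕0 = 0
s2 (pos 2,3,6,7): 1⊕1⊕0⊕0 = 0
s4 (pos 4,5,6,7): 0⊕0⊕0⊕0 = 0
Syndrome s4…s1 = 000 → no error.

000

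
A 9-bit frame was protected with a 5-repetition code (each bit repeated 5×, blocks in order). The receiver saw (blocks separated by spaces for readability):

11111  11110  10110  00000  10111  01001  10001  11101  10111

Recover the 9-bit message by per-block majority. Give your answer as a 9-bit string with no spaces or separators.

Block 1 (11111): 5 ones → 1
Block 2 (11110): 4 ones → 1
Block 3 (10110): 3 ones → 1
Block 4 (00000): 0 ones → 0
Block 5 (10111): 4 ones → 1
Block 6 (01001): 2 ones → 0
Block 7 (10001): 2 ones → 0
Block 8 (11101): 4 ones → 1
Block 9 (10111): 4 ones → 1

111010011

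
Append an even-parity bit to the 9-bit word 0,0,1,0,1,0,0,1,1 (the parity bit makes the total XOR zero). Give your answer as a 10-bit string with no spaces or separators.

0010100110

XOR of the 9 data bits: 0⊕0⊕1⊕0⊕1⊕0⊕0⊕1⊕1 = 0
Parity bit = 0 (so all 10 bits XOR to 0).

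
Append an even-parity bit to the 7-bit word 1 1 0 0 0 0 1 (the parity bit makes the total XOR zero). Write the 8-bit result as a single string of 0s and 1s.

XOR of the 7 data bits: 1⊕1⊕0⊕0⊕0⊕0⊕1 = 1
Parity bit = 1 (so all 8 bits XOR to 0).

11000011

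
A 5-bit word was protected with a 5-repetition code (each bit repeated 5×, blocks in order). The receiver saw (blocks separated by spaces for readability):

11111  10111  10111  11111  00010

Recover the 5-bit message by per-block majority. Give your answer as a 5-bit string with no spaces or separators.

Block 1 (11111): 5 ones → 1
Block 2 (10111): 4 ones → 1
Block 3 (10111): 4 ones → 1
Block 4 (11111): 5 ones → 1
Block 5 (00010): 1 one → 0

11110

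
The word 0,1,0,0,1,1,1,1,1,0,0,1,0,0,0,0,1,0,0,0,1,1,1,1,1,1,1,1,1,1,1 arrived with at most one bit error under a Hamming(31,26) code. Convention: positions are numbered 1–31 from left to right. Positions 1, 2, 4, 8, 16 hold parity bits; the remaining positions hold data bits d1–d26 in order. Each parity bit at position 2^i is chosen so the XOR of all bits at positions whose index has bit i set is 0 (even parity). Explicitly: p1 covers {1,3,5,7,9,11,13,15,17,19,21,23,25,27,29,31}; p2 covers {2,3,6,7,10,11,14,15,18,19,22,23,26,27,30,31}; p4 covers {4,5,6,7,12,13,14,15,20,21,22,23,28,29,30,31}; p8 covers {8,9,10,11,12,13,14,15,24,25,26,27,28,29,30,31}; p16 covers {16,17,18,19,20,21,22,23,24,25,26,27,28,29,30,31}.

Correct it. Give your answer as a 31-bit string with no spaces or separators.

0100111110010100100011111111111

s1 (pos 1,3,5,7,9,11,13,15,17,19,21,23,25,27,29,31): 0⊕0⊕1⊕1⊕1⊕0⊕0⊕0⊕1⊕0⊕1⊕1⊕1⊕1⊕1⊕1 = 0
s2 (pos 2,3,6,7,10,11,14,15,18,19,22,23,26,27,30,31): 1⊕0⊕1⊕1⊕0⊕0⊕0⊕0⊕0⊕0⊕1⊕1⊕1⊕1⊕1⊕1 = 1
s4 (pos 4,5,6,7,12,13,14,15,20,21,22,23,28,29,30,31): 0⊕1⊕1⊕1⊕1⊕0⊕0⊕0⊕0⊕1⊕1⊕1⊕1⊕1⊕1⊕1 = 1
s8 (pos 8,9,10,11,12,13,14,15,24,25,26,27,28,29,30,31): 1⊕1⊕0⊕0⊕1⊕0⊕0⊕0⊕1⊕1⊕1⊕1⊕1⊕1⊕1⊕1 = 1
s16 (pos 16,17,18,19,20,21,22,23,24,25,26,27,28,29,30,31): 0⊕1⊕0⊕0⊕0⊕1⊕1⊕1⊕1⊕1⊕1⊕1⊕1⊕1⊕1⊕1 = 0
Syndrome s16…s1 = 01110 → error at position 14.
Flip position 14: 0100111110010000100011111111111 → 0100111110010100100011111111111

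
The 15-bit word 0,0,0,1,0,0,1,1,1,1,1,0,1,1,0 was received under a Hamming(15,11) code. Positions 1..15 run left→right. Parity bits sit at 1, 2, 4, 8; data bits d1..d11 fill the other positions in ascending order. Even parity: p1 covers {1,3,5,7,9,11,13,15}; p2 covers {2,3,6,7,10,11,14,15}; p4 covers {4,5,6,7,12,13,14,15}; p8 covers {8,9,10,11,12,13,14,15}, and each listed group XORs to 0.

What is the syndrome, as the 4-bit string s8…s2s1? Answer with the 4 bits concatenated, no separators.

0000

s1 (pos 1,3,5,7,9,11,13,15): 0⊕0⊕0⊕1⊕1⊕1⊕1⊕0 = 0
s2 (pos 2,3,6,7,10,11,14,15): 0⊕0⊕0⊕1⊕1⊕1⊕1⊕0 = 0
s4 (pos 4,5,6,7,12,13,14,15): 1⊕0⊕0⊕1⊕0⊕1⊕1⊕0 = 0
s8 (pos 8,9,10,11,12,13,14,15): 1⊕1⊕1⊕1⊕0⊕1⊕1⊕0 = 0
Syndrome s8…s1 = 0000 → no error.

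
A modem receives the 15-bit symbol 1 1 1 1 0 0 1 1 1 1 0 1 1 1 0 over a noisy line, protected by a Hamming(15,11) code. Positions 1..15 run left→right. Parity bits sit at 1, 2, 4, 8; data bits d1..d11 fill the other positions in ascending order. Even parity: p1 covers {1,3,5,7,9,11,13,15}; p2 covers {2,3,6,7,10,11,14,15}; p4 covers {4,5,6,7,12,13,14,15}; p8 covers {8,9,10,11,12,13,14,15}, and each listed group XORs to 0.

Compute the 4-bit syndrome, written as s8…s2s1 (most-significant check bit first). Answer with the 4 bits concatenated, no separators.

s1 (pos 1,3,5,7,9,11,13,15): 1⊕1⊕0⊕1⊕1⊕0⊕1⊕0 = 1
s2 (pos 2,3,6,7,10,11,14,15): 1⊕1⊕0⊕1⊕1⊕0⊕1⊕0 = 1
s4 (pos 4,5,6,7,12,13,14,15): 1⊕0⊕0⊕1⊕1⊕1⊕1⊕0 = 1
s8 (pos 8,9,10,11,12,13,14,15): 1⊕1⊕1⊕0⊕1⊕1⊕1⊕0 = 0
Syndrome s8…s1 = 0111 → error at position 7.

0111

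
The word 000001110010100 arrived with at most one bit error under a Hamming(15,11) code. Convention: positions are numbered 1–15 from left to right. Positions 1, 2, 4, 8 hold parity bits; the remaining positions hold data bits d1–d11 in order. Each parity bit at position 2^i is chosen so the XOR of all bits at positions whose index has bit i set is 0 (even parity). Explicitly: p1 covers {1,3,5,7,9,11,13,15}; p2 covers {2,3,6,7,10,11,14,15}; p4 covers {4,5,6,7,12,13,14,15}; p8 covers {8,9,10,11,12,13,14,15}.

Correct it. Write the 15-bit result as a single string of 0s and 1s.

s1 (pos 1,3,5,7,9,11,13,15): 0⊕0⊕0⊕1⊕0⊕1⊕1⊕0 = 1
s2 (pos 2,3,6,7,10,11,14,15): 0⊕0⊕1⊕1⊕0⊕1⊕0⊕0 = 1
s4 (pos 4,5,6,7,12,13,14,15): 0⊕0⊕1⊕1⊕0⊕1⊕0⊕0 = 1
s8 (pos 8,9,10,11,12,13,14,15): 1⊕0⊕0⊕1⊕0⊕1⊕0⊕0 = 1
Syndrome s8…s1 = 1111 → error at position 15.
Flip position 15: 000001110010100 → 000001110010101

000001110010101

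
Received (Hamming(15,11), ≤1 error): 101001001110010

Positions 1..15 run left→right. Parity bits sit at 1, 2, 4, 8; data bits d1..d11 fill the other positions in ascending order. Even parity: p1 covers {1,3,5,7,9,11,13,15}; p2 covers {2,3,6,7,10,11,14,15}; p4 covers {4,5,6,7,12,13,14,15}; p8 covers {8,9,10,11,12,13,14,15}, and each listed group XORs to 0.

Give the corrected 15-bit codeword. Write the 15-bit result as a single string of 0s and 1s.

s1 (pos 1,3,5,7,9,11,13,15): 1⊕1⊕0⊕0⊕1⊕1⊕0⊕0 = 0
s2 (pos 2,3,6,7,10,11,14,15): 0⊕1⊕1⊕0⊕1⊕1⊕1⊕0 = 1
s4 (pos 4,5,6,7,12,13,14,15): 0⊕0⊕1⊕0⊕0⊕0⊕1⊕0 = 0
s8 (pos 8,9,10,11,12,13,14,15): 0⊕1⊕1⊕1⊕0⊕0⊕1⊕0 = 0
Syndrome s8…s1 = 0010 → error at position 2.
Flip position 2: 101001001110010 → 111001001110010

111001001110010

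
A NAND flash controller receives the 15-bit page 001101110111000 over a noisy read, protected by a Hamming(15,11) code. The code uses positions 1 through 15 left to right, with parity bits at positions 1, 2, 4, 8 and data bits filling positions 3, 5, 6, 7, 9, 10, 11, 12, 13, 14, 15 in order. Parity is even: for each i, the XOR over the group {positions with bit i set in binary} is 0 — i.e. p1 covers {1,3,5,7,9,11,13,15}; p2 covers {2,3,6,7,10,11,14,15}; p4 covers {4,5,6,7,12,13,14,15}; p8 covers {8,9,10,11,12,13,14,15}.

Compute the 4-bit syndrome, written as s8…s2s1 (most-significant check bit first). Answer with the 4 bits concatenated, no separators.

s1 (pos 1,3,5,7,9,11,13,15): 0⊕1⊕0⊕1⊕0⊕1⊕0⊕0 = 1
s2 (pos 2,3,6,7,10,11,14,15): 0⊕1⊕1⊕1⊕1⊕1⊕0⊕0 = 1
s4 (pos 4,5,6,7,12,13,14,15): 1⊕0⊕1⊕1⊕1⊕0⊕0⊕0 = 0
s8 (pos 8,9,10,11,12,13,14,15): 1⊕0⊕1⊕1⊕1⊕0⊕0⊕0 = 0
Syndrome s8…s1 = 0011 → error at position 3.

0011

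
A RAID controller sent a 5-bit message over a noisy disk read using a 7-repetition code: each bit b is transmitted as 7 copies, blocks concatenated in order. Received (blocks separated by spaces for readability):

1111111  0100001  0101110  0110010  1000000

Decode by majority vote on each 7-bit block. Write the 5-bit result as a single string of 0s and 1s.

10100

Block 1 (1111111): 7 ones → 1
Block 2 (0100001): 2 ones → 0
Block 3 (0101110): 4 ones → 1
Block 4 (0110010): 3 ones → 0
Block 5 (1000000): 1 one → 0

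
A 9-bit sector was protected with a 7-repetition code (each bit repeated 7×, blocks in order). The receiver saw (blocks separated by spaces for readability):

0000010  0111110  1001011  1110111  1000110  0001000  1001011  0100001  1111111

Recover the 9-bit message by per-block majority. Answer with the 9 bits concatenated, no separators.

011100101

Block 1 (0000010): 1 one → 0
Block 2 (0111110): 5 ones → 1
Block 3 (1001011): 4 ones → 1
Block 4 (1110111): 6 ones → 1
Block 5 (1000110): 3 ones → 0
Block 6 (0001000): 1 one → 0
Block 7 (1001011): 4 ones → 1
Block 8 (0100001): 2 ones → 0
Block 9 (1111111): 7 ones → 1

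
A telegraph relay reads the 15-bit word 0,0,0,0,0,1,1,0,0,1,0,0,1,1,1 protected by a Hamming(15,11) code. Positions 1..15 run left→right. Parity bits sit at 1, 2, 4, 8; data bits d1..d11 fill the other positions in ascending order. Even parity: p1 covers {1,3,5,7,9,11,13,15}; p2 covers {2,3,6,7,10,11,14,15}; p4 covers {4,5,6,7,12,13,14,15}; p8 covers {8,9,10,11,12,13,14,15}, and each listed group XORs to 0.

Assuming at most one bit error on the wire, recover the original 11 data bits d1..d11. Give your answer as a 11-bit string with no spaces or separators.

s1 (pos 1,3,5,7,9,11,13,15): 0⊕0⊕0⊕1⊕0⊕0⊕1⊕1 = 1
s2 (pos 2,3,6,7,10,11,14,15): 0⊕0⊕1⊕1⊕1⊕0⊕1⊕1 = 1
s4 (pos 4,5,6,7,12,13,14,15): 0⊕0⊕1⊕1⊕0⊕1⊕1⊕1 = 1
s8 (pos 8,9,10,11,12,13,14,15): 0⊕0⊕1⊕0⊕0⊕1⊕1⊕1 = 0
Syndrome s8…s1 = 0111 → error at position 7.
Flip position 7: 000001100100111 → 000001000100111
Read data bits from positions 3,5,6,7,9,10,11,12,13,14,15: 00100100111

00100100111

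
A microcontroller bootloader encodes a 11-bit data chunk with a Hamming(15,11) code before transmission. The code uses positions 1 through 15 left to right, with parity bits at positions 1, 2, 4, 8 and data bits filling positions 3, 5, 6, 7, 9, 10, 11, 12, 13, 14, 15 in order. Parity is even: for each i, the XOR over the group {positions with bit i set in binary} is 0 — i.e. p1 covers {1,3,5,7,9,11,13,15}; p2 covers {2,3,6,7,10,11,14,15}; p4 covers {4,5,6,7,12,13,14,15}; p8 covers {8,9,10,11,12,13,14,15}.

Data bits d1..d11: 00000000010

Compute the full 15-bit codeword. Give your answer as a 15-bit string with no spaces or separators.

010100010000010

Place data at non-parity positions: p1 p2 0 p4 0 0 0 p8 0 0 0 0 0 1 0
p1 (pos 1,3,5,7,9,11,13,15): XOR of data positions = 0⊕0⊕0⊕0⊕0⊕0⊕0 = 0
p2 (pos 2,3,6,7,10,11,14,15): XOR of data positions = 0⊕0⊕0⊕0⊕0⊕1⊕0 = 1
p4 (pos 4,5,6,7,12,13,14,15): XOR of data positions = 0⊕0⊕0⊕0⊕0⊕1⊕0 = 1
p8 (pos 8,9,10,11,12,13,14,15): XOR of data positions = 0⊕0⊕0⊕0⊕0⊕1⊕0 = 1
Codeword: 010100010000010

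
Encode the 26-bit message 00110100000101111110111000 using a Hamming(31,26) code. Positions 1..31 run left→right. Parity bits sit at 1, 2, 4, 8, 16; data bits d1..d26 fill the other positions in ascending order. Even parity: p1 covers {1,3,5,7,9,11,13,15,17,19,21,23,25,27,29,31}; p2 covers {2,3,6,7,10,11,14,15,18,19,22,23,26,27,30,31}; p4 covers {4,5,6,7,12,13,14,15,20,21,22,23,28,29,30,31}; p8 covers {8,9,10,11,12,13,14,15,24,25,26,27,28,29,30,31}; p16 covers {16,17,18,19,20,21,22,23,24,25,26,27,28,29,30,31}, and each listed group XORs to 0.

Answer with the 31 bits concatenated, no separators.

0001011101000000101111110111000

Place data at non-parity positions: p1 p2 0 p4 0 1 1 p8 0 1 0 0 0 0 0 p16 1 0 1 1 1 1 1 1 0 1 1 1 0 0 0
p1 (pos 1,3,5,7,9,11,13,15,17,19,21,23,25,27,29,31): XOR of data positions = 0⊕0⊕1⊕0⊕0⊕0⊕0⊕1⊕1⊕1⊕1⊕0⊕1⊕0⊕0 = 0
p2 (pos 2,3,6,7,10,11,14,15,18,19,22,23,26,27,30,31): XOR of data positions = 0⊕1⊕1⊕1⊕0⊕0⊕0⊕0⊕1⊕1⊕1⊕1⊕1⊕0⊕0 = 0
p4 (pos 4,5,6,7,12,13,14,15,20,21,22,23,28,29,30,31): XOR of data positions = 0⊕1⊕1⊕0⊕0⊕0⊕0⊕1⊕1⊕1⊕1⊕1⊕0⊕0⊕0 = 1
p8 (pos 8,9,10,11,12,13,14,15,24,25,26,27,28,29,30,31): XOR of data positions = 0⊕1⊕0⊕0⊕0⊕0⊕0⊕1⊕0⊕1⊕1⊕1⊕0⊕0⊕0 = 1
p16 (pos 16,17,18,19,20,21,22,23,24,25,26,27,28,29,30,31): XOR of data positions = 1⊕0⊕1⊕1⊕1⊕1⊕1⊕1⊕0⊕1⊕1⊕1⊕0⊕0⊕0 = 0
Codeword: 0001011101000000101111110111000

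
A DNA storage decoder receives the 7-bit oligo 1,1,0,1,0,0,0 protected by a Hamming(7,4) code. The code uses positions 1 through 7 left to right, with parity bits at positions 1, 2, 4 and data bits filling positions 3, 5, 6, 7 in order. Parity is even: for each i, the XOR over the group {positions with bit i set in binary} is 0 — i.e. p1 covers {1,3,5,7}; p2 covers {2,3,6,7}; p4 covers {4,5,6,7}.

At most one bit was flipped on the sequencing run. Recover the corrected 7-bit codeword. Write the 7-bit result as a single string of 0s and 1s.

s1 (pos 1,3,5,7): 1⊕0⊕0⊕0 = 1
s2 (pos 2,3,6,7): 1⊕0⊕0⊕0 = 1
s4 (pos 4,5,6,7): 1⊕0⊕0⊕0 = 1
Syndrome s4…s1 = 111 → error at position 7.
Flip position 7: 1101000 → 1101001

1101001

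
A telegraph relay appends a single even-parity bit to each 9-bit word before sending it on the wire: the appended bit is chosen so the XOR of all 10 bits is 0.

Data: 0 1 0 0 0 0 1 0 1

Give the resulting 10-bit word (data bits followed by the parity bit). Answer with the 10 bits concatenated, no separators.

XOR of the 9 data bits: 0⊕1⊕0⊕0⊕0⊕0⊕1⊕0⊕1 = 1
Parity bit = 1 (so all 10 bits XOR to 0).

0100001011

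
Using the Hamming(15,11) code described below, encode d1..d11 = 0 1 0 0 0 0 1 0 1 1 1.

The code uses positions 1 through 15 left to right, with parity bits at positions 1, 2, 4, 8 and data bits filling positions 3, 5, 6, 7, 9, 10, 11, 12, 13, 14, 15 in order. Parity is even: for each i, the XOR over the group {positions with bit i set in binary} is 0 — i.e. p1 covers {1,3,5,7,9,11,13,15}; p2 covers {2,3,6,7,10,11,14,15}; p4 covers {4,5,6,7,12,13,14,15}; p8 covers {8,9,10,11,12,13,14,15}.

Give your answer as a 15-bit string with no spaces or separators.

010010000010111

Place data at non-parity positions: p1 p2 0 p4 1 0 0 p8 0 0 1 0 1 1 1
p1 (pos 1,3,5,7,9,11,13,15): XOR of data positions = 0⊕1⊕0⊕0⊕1⊕1⊕1 = 0
p2 (pos 2,3,6,7,10,11,14,15): XOR of data positions = 0⊕0⊕0⊕0⊕1⊕1⊕1 = 1
p4 (pos 4,5,6,7,12,13,14,15): XOR of data positions = 1⊕0⊕0⊕0⊕1⊕1⊕1 = 0
p8 (pos 8,9,10,11,12,13,14,15): XOR of data positions = 0⊕0⊕1⊕0⊕1⊕1⊕1 = 0
Codeword: 010010000010111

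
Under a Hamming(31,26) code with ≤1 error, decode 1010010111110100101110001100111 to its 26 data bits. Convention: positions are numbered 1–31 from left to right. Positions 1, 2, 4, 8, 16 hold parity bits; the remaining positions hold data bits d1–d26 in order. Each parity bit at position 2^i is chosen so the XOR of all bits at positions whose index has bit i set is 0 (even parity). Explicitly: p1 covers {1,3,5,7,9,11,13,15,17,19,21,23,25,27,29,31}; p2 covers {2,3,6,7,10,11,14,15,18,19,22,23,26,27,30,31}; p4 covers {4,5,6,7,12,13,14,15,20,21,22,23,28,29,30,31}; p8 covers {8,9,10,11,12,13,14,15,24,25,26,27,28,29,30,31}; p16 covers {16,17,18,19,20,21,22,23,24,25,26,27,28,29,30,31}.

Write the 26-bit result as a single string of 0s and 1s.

s1 (pos 1,3,5,7,9,11,13,15,17,19,21,23,25,27,29,31): 1⊕1⊕0⊕0⊕1⊕1⊕0⊕0⊕1⊕1⊕1⊕0⊕1⊕0⊕1⊕1 = 0
s2 (pos 2,3,6,7,10,11,14,15,18,19,22,23,26,27,30,31): 0⊕1⊕1⊕0⊕1⊕1⊕1⊕0⊕0⊕1⊕0⊕0⊕1⊕0⊕1⊕1 = 1
s4 (pos 4,5,6,7,12,13,14,15,20,21,22,23,28,29,30,31): 0⊕0⊕1⊕0⊕1⊕0⊕1⊕0⊕1⊕1⊕0⊕0⊕0⊕1⊕1⊕1 = 0
s8 (pos 8,9,10,11,12,13,14,15,24,25,26,27,28,29,30,31): 1⊕1⊕1⊕1⊕1⊕0⊕1⊕0⊕0⊕1⊕1⊕0⊕0⊕1⊕1⊕1 = 1
s16 (pos 16,17,18,19,20,21,22,23,24,25,26,27,28,29,30,31): 0⊕1⊕0⊕1⊕1⊕1⊕0⊕0⊕0⊕1⊕1⊕0⊕0⊕1⊕1⊕1 = 1
Syndrome s16…s1 = 11010 → error at position 26.
Flip position 26: 1010010111110100101110001100111 → 1010010111110100101110001000111
Read data bits from positions 3,5,6,7,9,10,11,12,13,14,15,17,18,19,20,21,22,23,24,25,26,27,28,29,30,31: 10101111010101110001000111

10101111010101110001000111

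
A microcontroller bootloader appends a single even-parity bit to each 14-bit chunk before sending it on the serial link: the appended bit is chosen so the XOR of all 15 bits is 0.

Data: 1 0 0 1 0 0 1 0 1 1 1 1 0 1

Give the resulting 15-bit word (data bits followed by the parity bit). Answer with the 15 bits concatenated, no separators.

100100101111010

XOR of the 14 data bits: 1⊕0⊕0⊕1⊕0⊕0⊕1⊕0⊕1⊕1⊕1⊕1⊕0⊕1 = 0
Parity bit = 0 (so all 15 bits XOR to 0).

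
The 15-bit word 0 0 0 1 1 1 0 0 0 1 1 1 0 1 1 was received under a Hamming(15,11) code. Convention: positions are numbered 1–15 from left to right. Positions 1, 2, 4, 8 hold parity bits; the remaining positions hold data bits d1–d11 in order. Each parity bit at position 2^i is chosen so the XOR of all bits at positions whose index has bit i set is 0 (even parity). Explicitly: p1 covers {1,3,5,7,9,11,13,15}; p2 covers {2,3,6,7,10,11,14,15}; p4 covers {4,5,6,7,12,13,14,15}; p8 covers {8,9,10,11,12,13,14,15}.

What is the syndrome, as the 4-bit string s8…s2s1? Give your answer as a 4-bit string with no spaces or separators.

1011

s1 (pos 1,3,5,7,9,11,13,15): 0⊕0⊕1⊕0⊕0⊕1⊕0⊕1 = 1
s2 (pos 2,3,6,7,10,11,14,15): 0⊕0⊕1⊕0⊕1⊕1⊕1⊕1 = 1
s4 (pos 4,5,6,7,12,13,14,15): 1⊕1⊕1⊕0⊕1⊕0⊕1⊕1 = 0
s8 (pos 8,9,10,11,12,13,14,15): 0⊕0⊕1⊕1⊕1⊕0⊕1⊕1 = 1
Syndrome s8…s1 = 1011 → error at position 11.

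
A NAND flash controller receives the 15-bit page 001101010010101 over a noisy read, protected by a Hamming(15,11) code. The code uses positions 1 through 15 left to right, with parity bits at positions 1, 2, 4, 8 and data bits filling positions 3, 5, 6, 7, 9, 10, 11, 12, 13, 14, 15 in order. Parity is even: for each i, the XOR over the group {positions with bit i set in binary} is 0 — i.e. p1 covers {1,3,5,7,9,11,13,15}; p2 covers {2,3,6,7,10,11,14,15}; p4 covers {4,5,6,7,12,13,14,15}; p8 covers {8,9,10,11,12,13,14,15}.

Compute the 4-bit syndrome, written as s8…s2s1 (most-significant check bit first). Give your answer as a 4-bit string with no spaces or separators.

0000

s1 (pos 1,3,5,7,9,11,13,15): 0⊕1⊕0⊕0⊕0⊕1⊕1⊕1 = 0
s2 (pos 2,3,6,7,10,11,14,15): 0⊕1⊕1⊕0⊕0⊕1⊕0⊕1 = 0
s4 (pos 4,5,6,7,12,13,14,15): 1⊕0⊕1⊕0⊕0⊕1⊕0⊕1 = 0
s8 (pos 8,9,10,11,12,13,14,15): 1⊕0⊕0⊕1⊕0⊕1⊕0⊕1 = 0
Syndrome s8…s1 = 0000 → no error.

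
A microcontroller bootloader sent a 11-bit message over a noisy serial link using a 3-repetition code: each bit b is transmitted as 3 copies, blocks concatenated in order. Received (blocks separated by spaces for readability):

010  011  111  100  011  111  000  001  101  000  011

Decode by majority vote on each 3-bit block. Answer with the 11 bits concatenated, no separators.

01101100101

Block 1 (010): 1 one → 0
Block 2 (011): 2 ones → 1
Block 3 (111): 3 ones → 1
Block 4 (100): 1 one → 0
Block 5 (011): 2 ones → 1
Block 6 (111): 3 ones → 1
Block 7 (000): 0 ones → 0
Block 8 (001): 1 one → 0
Block 9 (101): 2 ones → 1
Block 10 (000): 0 ones → 0
Block 11 (011): 2 ones → 1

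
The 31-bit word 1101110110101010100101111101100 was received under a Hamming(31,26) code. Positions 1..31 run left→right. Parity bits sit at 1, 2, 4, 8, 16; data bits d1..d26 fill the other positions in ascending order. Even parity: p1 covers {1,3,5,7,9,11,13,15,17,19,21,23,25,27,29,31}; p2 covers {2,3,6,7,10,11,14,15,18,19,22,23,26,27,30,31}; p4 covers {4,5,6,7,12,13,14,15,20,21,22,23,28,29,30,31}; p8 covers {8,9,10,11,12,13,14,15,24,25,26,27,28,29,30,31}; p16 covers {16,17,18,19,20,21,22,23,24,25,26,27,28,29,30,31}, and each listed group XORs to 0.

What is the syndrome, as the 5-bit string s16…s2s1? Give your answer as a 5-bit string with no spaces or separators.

s1 (pos 1,3,5,7,9,11,13,15,17,19,21,23,25,27,29,31): 1⊕0⊕1⊕0⊕1⊕1⊕1⊕1⊕1⊕0⊕0⊕1⊕1⊕0⊕1⊕0 = 0
s2 (pos 2,3,6,7,10,11,14,15,18,19,22,23,26,27,30,31): 1⊕0⊕1⊕0⊕0⊕1⊕0⊕1⊕0⊕0⊕1⊕1⊕1⊕0⊕0⊕0 = 1
s4 (pos 4,5,6,7,12,13,14,15,20,21,22,23,28,29,30,31): 1⊕1⊕1⊕0⊕0⊕1⊕0⊕1⊕1⊕0⊕1⊕1⊕1⊕1⊕0⊕0 = 0
s8 (pos 8,9,10,11,12,13,14,15,24,25,26,27,28,29,30,31): 1⊕1⊕0⊕1⊕0⊕1⊕0⊕1⊕1⊕1⊕1⊕0⊕1⊕1⊕0⊕0 = 0
s16 (pos 16,17,18,19,20,21,22,23,24,25,26,27,28,29,30,31): 0⊕1⊕0⊕0⊕1⊕0⊕1⊕1⊕1⊕1⊕1⊕0⊕1⊕1⊕0⊕0 = 1
Syndrome s16…s1 = 10010 → error at position 18.

10010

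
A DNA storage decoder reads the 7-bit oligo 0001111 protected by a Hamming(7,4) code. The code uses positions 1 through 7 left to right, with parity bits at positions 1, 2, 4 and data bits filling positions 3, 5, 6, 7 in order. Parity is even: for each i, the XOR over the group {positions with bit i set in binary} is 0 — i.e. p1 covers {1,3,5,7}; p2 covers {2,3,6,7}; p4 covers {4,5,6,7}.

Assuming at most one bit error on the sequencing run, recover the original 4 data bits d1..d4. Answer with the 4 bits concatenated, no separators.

0111

s1 (pos 1,3,5,7): 0⊕0⊕1⊕1 = 0
s2 (pos 2,3,6,7): 0⊕0⊕1⊕1 = 0
s4 (pos 4,5,6,7): 1⊕1⊕1⊕1 = 0
Syndrome s4…s1 = 000 → no error.
Read data bits from positions 3,5,6,7: 0111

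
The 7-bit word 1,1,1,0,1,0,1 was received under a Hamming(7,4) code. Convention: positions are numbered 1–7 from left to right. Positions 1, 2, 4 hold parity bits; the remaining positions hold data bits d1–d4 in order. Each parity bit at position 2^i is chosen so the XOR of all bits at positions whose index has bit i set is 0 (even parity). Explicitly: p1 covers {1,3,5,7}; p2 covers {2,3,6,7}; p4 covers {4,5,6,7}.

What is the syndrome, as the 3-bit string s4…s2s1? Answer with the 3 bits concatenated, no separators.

010

s1 (pos 1,3,5,7): 1⊕1⊕1⊕1 = 0
s2 (pos 2,3,6,7): 1⊕1⊕0⊕1 = 1
s4 (pos 4,5,6,7): 0⊕1⊕0⊕1 = 0
Syndrome s4…s1 = 010 → error at position 2.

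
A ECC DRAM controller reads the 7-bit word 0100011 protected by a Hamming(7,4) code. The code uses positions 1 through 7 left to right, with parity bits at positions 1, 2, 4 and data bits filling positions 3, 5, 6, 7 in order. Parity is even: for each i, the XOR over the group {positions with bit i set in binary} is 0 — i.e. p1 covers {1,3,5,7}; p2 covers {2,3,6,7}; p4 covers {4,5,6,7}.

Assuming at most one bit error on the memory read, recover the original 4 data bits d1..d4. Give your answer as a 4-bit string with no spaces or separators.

s1 (pos 1,3,5,7): 0⊕0⊕0⊕1 = 1
s2 (pos 2,3,6,7): 1⊕0⊕1⊕1 = 1
s4 (pos 4,5,6,7): 0⊕0⊕1⊕1 = 0
Syndrome s4…s1 = 011 → error at position 3.
Flip position 3: 0100011 → 0110011
Read data bits from positions 3,5,6,7: 1011

1011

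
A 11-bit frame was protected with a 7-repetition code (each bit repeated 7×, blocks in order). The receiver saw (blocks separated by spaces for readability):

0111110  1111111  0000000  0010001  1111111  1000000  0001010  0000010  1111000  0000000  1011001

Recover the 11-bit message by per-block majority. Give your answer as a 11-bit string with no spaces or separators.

11001000101

Block 1 (0111110): 5 ones → 1
Block 2 (1111111): 7 ones → 1
Block 3 (0000000): 0 ones → 0
Block 4 (0010001): 2 ones → 0
Block 5 (1111111): 7 ones → 1
Block 6 (1000000): 1 one → 0
Block 7 (0001010): 2 ones → 0
Block 8 (0000010): 1 one → 0
Block 9 (1111000): 4 ones → 1
Block 10 (0000000): 0 ones → 0
Block 11 (1011001): 4 ones → 1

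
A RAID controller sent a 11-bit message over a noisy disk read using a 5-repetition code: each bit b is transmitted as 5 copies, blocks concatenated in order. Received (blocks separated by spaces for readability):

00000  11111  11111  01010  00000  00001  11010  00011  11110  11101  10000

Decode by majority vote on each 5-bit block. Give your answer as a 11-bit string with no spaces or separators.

Block 1 (00000): 0 ones → 0
Block 2 (11111): 5 ones → 1
Block 3 (11111): 5 ones → 1
Block 4 (01010): 2 ones → 0
Block 5 (00000): 0 ones → 0
Block 6 (00001): 1 one → 0
Block 7 (11010): 3 ones → 1
Block 8 (00011): 2 ones → 0
Block 9 (11110): 4 ones → 1
Block 10 (11101): 4 ones → 1
Block 11 (10000): 1 one → 0

01100010110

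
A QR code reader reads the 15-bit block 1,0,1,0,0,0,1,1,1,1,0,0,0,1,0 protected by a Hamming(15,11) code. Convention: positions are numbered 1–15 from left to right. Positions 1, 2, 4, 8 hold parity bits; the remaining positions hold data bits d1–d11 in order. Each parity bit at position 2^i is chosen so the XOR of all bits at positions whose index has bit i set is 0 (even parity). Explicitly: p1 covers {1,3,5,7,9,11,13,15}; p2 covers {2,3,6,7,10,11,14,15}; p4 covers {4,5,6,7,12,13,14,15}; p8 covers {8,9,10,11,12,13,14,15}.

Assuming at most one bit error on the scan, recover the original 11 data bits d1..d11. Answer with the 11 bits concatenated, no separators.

s1 (pos 1,3,5,7,9,11,13,15): 1⊕1⊕0⊕1⊕1⊕0⊕0⊕0 = 0
s2 (pos 2,3,6,7,10,11,14,15): 0⊕1⊕0⊕1⊕1⊕0⊕1⊕0 = 0
s4 (pos 4,5,6,7,12,13,14,15): 0⊕0⊕0⊕1⊕0⊕0⊕1⊕0 = 0
s8 (pos 8,9,10,11,12,13,14,15): 1⊕1⊕1⊕0⊕0⊕0⊕1⊕0 = 0
Syndrome s8…s1 = 0000 → no error.
Read data bits from positions 3,5,6,7,9,10,11,12,13,14,15: 10011100010

10011100010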